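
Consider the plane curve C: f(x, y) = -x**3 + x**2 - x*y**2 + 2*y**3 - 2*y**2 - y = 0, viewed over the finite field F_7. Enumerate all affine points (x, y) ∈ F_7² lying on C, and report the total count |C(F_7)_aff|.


Affine F_7-points: {(0, 0), (1, 0), (2, 1), (2, 4), (5, 3), (6, 6)}; count = 6.

For each of the 49 pairs (x, y) ∈ F_7², evaluate f(x, y) mod 7. Record the zeros.
  x = 0: [0↦0, 1↦6, 2↦6, 3↦5, 4↦1, 5↦6, 6↦4]  zeros at y ∈ {0}
  x = 1: [0↦0, 1↦5, 2↦2, 3↦3, 4↦6, 5↦2, 6↦3]  zeros at y ∈ {0}
  x = 2: [0↦3, 1↦0, 2↦1, 3↦4, 4↦0, 5↦1, 6↦5]  zeros at y ∈ {1, 4}
  x = 3: [0↦3, 1↦6, 2↦4, 3↦2, 4↦5, 5↦4, 6↦4]  zeros at y ∈ ∅
  x = 4: [0↦1, 1↦3, 2↦5, 3↦5, 4↦1, 5↦5, 6↦1]  zeros at y ∈ ∅
  x = 5: [0↦5, 1↦6, 2↦5, 3↦0, 4↦3, 5↦5, 6↦4]  zeros at y ∈ {3}
  x = 6: [0↦2, 1↦2, 2↦5, 3↦2, 4↦5, 5↦5, 6↦0]  zeros at y ∈ {6}
Collecting zeros: affine points = {(0, 0), (1, 0), (2, 1), (2, 4), (5, 3), (6, 6)}.
Total count |C(F_7)_aff| = 6.


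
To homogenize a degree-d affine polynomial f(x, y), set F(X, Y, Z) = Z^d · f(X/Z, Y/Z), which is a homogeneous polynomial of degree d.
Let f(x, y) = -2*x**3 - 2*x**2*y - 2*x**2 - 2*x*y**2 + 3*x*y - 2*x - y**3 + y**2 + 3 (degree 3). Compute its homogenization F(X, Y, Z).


F(X, Y, Z) = -2*X**3 - 2*X**2*Y - 2*X**2*Z - 2*X*Y**2 + 3*X*Y*Z - 2*X*Z**2 - Y**3 + Y**2*Z + 3*Z**3

deg(f) = 3.
Substitute x = X/Z, y = Y/Z into f, then multiply by Z^3.
  monomial -2·x^3·y^0 ↦ -2·X^3·Y^0·Z^0.
  monomial -2·x^2·y^1 ↦ -2·X^2·Y^1·Z^0.
  monomial -2·x^2·y^0 ↦ -2·X^2·Y^0·Z^1.
  monomial -2·x^1·y^2 ↦ -2·X^1·Y^2·Z^0.
  monomial 3·x^1·y^1 ↦ 3·X^1·Y^1·Z^1.
  monomial -2·x^1·y^0 ↦ -2·X^1·Y^0·Z^2.
  monomial -1·x^0·y^3 ↦ -1·X^0·Y^3·Z^0.
  monomial 1·x^0·y^2 ↦ 1·X^0·Y^2·Z^1.
  monomial 3·x^0·y^0 ↦ 3·X^0·Y^0·Z^3.
Collecting: F(X, Y, Z) = -2*X**3 - 2*X**2*Y - 2*X**2*Z - 2*X*Y**2 + 3*X*Y*Z - 2*X*Z**2 - Y**3 + Y**2*Z + 3*Z**3.


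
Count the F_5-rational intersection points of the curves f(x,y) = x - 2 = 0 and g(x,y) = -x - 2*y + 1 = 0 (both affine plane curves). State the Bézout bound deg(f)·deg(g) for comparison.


Common zeros: {(2, 2)}; count = 1; Bézout bound = 1.

deg(f) = 1, deg(g) = 1, so Bézout bound = 1.
Scan x ∈ F_5. For each x, list the y ∈ F_5 with f(x, y) ≡ 0 and those with g(x, y) ≡ 0 (mod 5); the common zeros in that column are the intersection.
  x = 0: f ≡ 0 at y ∈ ∅; g ≡ 0 at y ∈ {3}; common: ∅.
  x = 1: f ≡ 0 at y ∈ ∅; g ≡ 0 at y ∈ {0}; common: ∅.
  x = 2: f ≡ 0 at y ∈ {0, 1, 2, 3, 4}; g ≡ 0 at y ∈ {2}; common: {2}.
  x = 3: f ≡ 0 at y ∈ ∅; g ≡ 0 at y ∈ {4}; common: ∅.
  x = 4: f ≡ 0 at y ∈ ∅; g ≡ 0 at y ∈ {1}; common: ∅.
Collecting: common zeros = {(2, 2)}, so the count is 1.
Comparison with the Bézout bound: 1 ≤ 1 = deg(f)·deg(g), as expected for curves with no common component (the bound is attained).


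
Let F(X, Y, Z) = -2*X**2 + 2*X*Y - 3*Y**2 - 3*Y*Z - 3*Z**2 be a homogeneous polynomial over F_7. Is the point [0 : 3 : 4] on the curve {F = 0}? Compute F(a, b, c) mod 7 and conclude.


F(0,3,4) ≡ 1 (mod 7); P is NOT on the curve.

Evaluate F(0, 3, 4) term-by-term (mod 7).
  -2*X**2 ↦ -2·0·1·1 = 0
  2*X*Y ↦ 2·0·3·1 = 0
  -3*Y**2 ↦ -3·1·9·1 = -27
  -3*Y*Z ↦ -3·1·3·4 = -36
  -3*Z**2 ↦ -3·1·1·16 = -48
Sum: F(0, 3, 4) = (0) + (0) + (-27) + (-36) + (-48) = -111.
Reducing mod 7: -111 ≡ 1 (mod 7).
Since F(a, b, c) ≡ 1 ≠ 0 (mod 7), P does NOT lie on the curve.


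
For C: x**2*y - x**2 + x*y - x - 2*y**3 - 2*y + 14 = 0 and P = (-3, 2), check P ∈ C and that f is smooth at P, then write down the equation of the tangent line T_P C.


Tangent line at P: -5*x - 20*y + 25 = 0.

Step 1: f(-3, 2) = 0, so P lies on C.
Step 2: partial derivatives
  f_x(x, y) = 2*x*y - 2*x + y - 1, f_y(x, y) = x**2 + x - 6*y**2 - 2.
  f_x(P) = -5, f_y(P) = -20 (gradient nonzero, so P is smooth).
Step 3: tangent line at P: -5·(x − -3) + -20·(y − 2) = 0.
Expanding: -5*x - 20*y + 25 = 0.


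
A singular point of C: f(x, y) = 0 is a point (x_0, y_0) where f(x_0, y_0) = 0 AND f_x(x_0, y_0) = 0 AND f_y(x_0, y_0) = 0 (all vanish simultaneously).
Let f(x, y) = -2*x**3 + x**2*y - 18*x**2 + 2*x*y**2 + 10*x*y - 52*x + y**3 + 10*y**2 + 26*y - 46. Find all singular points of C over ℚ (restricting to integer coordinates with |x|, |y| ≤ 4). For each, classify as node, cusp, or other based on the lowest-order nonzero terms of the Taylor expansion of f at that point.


Singular points: {(-3, -1)}; classification: node.

Compute partial derivatives:
  f_x = -6*x**2 + 2*x*y - 36*x + 2*y**2 + 10*y - 52.
  f_y = x**2 + 4*x*y + 10*x + 3*y**2 + 20*y + 26.
Scan x_0 ∈ {−4, ..., 4}. For each x_0, f_y(x_0, y) is a polynomial in y; find its integer roots y ∈ {−4, ..., 4}, then test f_x and f at those candidates.
  x = -4: f_y(-4, y) = 3*y**2 + 4*y + 2; no integer root y with |y| ≤ 4.
  x = -3: f_y(-3, y) = 3*y**2 + 8*y + 5; vanishes at y ∈ {-1}. (-3, -1): f_x = 0, f = 0 — SINGULAR.
  x = -2: f_y(-2, y) = 3*y**2 + 12*y + 10; no integer root y with |y| ≤ 4.
  x = -1: f_y(-1, y) = 3*y**2 + 16*y + 17; no integer root y with |y| ≤ 4.
  x = 0: f_y(0, y) = 3*y**2 + 20*y + 26; no integer root y with |y| ≤ 4.
  x = 1: f_y(1, y) = 3*y**2 + 24*y + 37; no integer root y with |y| ≤ 4.
  x = 2: f_y(2, y) = 3*y**2 + 28*y + 50; no integer root y with |y| ≤ 4.
  x = 3: f_y(3, y) = 3*y**2 + 32*y + 65; no integer root y with |y| ≤ 4.
  x = 4: f_y(4, y) = 3*y**2 + 36*y + 82; no integer root y with |y| ≤ 4.
Only singular point on the grid: (-3, -1).
Classify: substitute x = -3 + u, y = -1 + v and expand: f = -2*u**3 + u**2*v - u**2 + 2*u*v**2 + v**3 + v**2.
No constant or linear terms (consistent with a singular point). Quadratic part: -u**2 + v**2. Cubic part: -2*u**3 + u**2*v + 2*u*v**2 + v**3.
The quadratic part v**2 - u**2 = (v − u)(v + u) splits into two distinct linear factors, so there are two distinct tangent lines y − -1 = ±(x − -3) — this is a node (ordinary double point).
Classification: node.


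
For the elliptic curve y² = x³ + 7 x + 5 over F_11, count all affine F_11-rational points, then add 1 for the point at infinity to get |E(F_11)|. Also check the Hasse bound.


Affine points = {(0, 4), (0, 7), (2, 4), (2, 7), (3, 3), (3, 8), (4, 3), (4, 8), (5, 0), (7, 1), (7, 10), (8, 1), (8, 10), (9, 4), (9, 7)}; affine count = 15; |E(F_11)| = 16.

Discriminant check: Δ ∝ 4a³ + 27b² = 4·7³ + 27·5² = 4·343 + 27·25 ≡ 1 (mod 11). Nonzero ⇒ E is nonsingular.
For each x ∈ F_11, compute rhs = x³ + 7·x + 5 mod 11, then count y ∈ F_11 with y² ≡ rhs.
  x = 0: rhs = 5, matching y values: 4, 7 (2 points).
  x = 1: rhs = 2, matching y values: none (0 points).
  x = 2: rhs = 5, matching y values: 4, 7 (2 points).
  x = 3: rhs = 9, matching y values: 3, 8 (2 points).
  x = 4: rhs = 9, matching y values: 3, 8 (2 points).
  x = 5: rhs = 0, matching y values: 0 (1 points).
  x = 6: rhs = 10, matching y values: none (0 points).
  x = 7: rhs = 1, matching y values: 1, 10 (2 points).
  x = 8: rhs = 1, matching y values: 1, 10 (2 points).
  x = 9: rhs = 5, matching y values: 4, 7 (2 points).
  x = 10: rhs = 8, matching y values: none (0 points).
Total affine count: 15.
Full point count |E(F_11)| = 15 + 1 = 16.
Hasse bound: |16 − (11+1)| = |4| = 4 ≤ 2√11 ≈ 6.6332 ✓.


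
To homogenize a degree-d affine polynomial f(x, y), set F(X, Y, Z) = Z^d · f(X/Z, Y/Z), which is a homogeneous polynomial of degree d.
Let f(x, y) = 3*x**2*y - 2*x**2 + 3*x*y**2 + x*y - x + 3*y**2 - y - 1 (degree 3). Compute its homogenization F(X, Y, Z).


F(X, Y, Z) = 3*X**2*Y - 2*X**2*Z + 3*X*Y**2 + X*Y*Z - X*Z**2 + 3*Y**2*Z - Y*Z**2 - Z**3

deg(f) = 3.
Substitute x = X/Z, y = Y/Z into f, then multiply by Z^3.
  monomial 3·x^2·y^1 ↦ 3·X^2·Y^1·Z^0.
  monomial -2·x^2·y^0 ↦ -2·X^2·Y^0·Z^1.
  monomial 3·x^1·y^2 ↦ 3·X^1·Y^2·Z^0.
  monomial 1·x^1·y^1 ↦ 1·X^1·Y^1·Z^1.
  monomial -1·x^1·y^0 ↦ -1·X^1·Y^0·Z^2.
  monomial 3·x^0·y^2 ↦ 3·X^0·Y^2·Z^1.
  monomial -1·x^0·y^1 ↦ -1·X^0·Y^1·Z^2.
  monomial -1·x^0·y^0 ↦ -1·X^0·Y^0·Z^3.
Collecting: F(X, Y, Z) = 3*X**2*Y - 2*X**2*Z + 3*X*Y**2 + X*Y*Z - X*Z**2 + 3*Y**2*Z - Y*Z**2 - Z**3.


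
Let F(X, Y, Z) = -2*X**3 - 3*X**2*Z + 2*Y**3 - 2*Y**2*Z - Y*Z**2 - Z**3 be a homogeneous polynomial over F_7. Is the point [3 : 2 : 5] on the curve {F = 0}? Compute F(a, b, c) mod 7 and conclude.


F(3,2,5) ≡ 4 (mod 7); P is NOT on the curve.

Evaluate F(3, 2, 5) term-by-term (mod 7).
  -2*X**3 ↦ -2·27·1·1 = -54
  -3*X**2*Z ↦ -3·9·1·5 = -135
  2*Y**3 ↦ 2·1·8·1 = 16
  -2*Y**2*Z ↦ -2·1·4·5 = -40
  -Y*Z**2 ↦ -1·1·2·25 = -50
  -Z**3 ↦ -1·1·1·125 = -125
Sum: F(3, 2, 5) = (-54) + (-135) + (16) + (-40) + (-50) + (-125) = -388.
Reducing mod 7: -388 ≡ 4 (mod 7).
Since F(a, b, c) ≡ 4 ≠ 0 (mod 7), P does NOT lie on the curve.


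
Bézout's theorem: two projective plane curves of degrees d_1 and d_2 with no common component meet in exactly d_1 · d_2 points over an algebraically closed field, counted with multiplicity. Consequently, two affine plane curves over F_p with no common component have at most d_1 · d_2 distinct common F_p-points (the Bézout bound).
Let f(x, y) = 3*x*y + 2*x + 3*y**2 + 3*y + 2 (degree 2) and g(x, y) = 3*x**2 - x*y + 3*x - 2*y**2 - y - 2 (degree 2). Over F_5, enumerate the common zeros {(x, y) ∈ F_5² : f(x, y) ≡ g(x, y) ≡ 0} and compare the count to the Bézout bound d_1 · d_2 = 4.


Common zeros: ∅; count = 0; Bézout bound = 4.

deg(f) = 2, deg(g) = 2, so Bézout bound = 4.
Scan x ∈ F_5. For each x, list the y ∈ F_5 with f(x, y) ≡ 0 and those with g(x, y) ≡ 0 (mod 5); the common zeros in that column are the intersection.
  x = 0: f ≡ 0 at y ∈ {2}; g ≡ 0 at y ∈ {1}; common: ∅.
  x = 1: f ≡ 0 at y ∈ ∅; g ≡ 0 at y ∈ {1, 3}; common: ∅.
  x = 2: f ≡ 0 at y ∈ {3, 4}; g ≡ 0 at y ∈ ∅; common: ∅.
  x = 3: f ≡ 0 at y ∈ ∅; g ≡ 0 at y ∈ ∅; common: ∅.
  x = 4: f ≡ 0 at y ∈ {0}; g ≡ 0 at y ∈ {2, 3}; common: ∅.
Collecting: common zeros = ∅, so the count is 0.
Comparison with the Bézout bound: 0 ≤ 4 = deg(f)·deg(g), as expected for curves with no common component (the affine F_5-count falls short of the bound because intersections may lie at infinity, over extension fields, or carry multiplicity).


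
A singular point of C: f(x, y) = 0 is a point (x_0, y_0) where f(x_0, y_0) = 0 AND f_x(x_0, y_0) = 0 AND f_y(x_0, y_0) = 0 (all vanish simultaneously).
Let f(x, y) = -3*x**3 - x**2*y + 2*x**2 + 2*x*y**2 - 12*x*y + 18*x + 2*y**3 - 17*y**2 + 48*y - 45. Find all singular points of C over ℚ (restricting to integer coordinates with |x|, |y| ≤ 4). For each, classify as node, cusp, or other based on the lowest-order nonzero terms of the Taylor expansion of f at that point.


Singular points: {(0, 3)}; classification: node.

Compute partial derivatives:
  f_x = -9*x**2 - 2*x*y + 4*x + 2*y**2 - 12*y + 18.
  f_y = -x**2 + 4*x*y - 12*x + 6*y**2 - 34*y + 48.
Scan x_0 ∈ {−4, ..., 4}. For each x_0, f_y(x_0, y) is a polynomial in y; find its integer roots y ∈ {−4, ..., 4}, then test f_x and f at those candidates.
  x = -4: f_y(-4, y) = 6*y**2 - 50*y + 80; no integer root y with |y| ≤ 4.
  x = -3: f_y(-3, y) = 6*y**2 - 46*y + 75; no integer root y with |y| ≤ 4.
  x = -2: f_y(-2, y) = 6*y**2 - 42*y + 68; no integer root y with |y| ≤ 4.
  x = -1: f_y(-1, y) = 6*y**2 - 38*y + 59; no integer root y with |y| ≤ 4.
  x = 0: f_y(0, y) = 6*y**2 - 34*y + 48; vanishes at y ∈ {3}. (0, 3): f_x = 0, f = 0 — SINGULAR.
  x = 1: f_y(1, y) = 6*y**2 - 30*y + 35; no integer root y with |y| ≤ 4.
  x = 2: f_y(2, y) = 6*y**2 - 26*y + 20; vanishes at y ∈ {1}. (2, 1): f_x = -24 ≠ 0.
  x = 3: f_y(3, y) = 6*y**2 - 22*y + 3; no integer root y with |y| ≤ 4.
  x = 4: f_y(4, y) = 6*y**2 - 18*y - 16; no integer root y with |y| ≤ 4.
Only singular point on the grid: (0, 3).
Classify: substitute x = 0 + u, y = 3 + v and expand: f = -3*u**3 - u**2*v - u**2 + 2*u*v**2 + 2*v**3 + v**2.
No constant or linear terms (consistent with a singular point). Quadratic part: -u**2 + v**2. Cubic part: -3*u**3 - u**2*v + 2*u*v**2 + 2*v**3.
The quadratic part v**2 - u**2 = (v − u)(v + u) splits into two distinct linear factors, so there are two distinct tangent lines y − 3 = ±(x − 0) — this is a node (ordinary double point).
Classification: node.


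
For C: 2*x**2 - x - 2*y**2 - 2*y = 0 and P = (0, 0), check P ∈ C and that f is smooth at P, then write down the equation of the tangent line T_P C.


Tangent line at P: -x - 2*y = 0.

Step 1: f(0, 0) = 0, so P lies on C.
Step 2: partial derivatives
  f_x(x, y) = 4*x - 1, f_y(x, y) = -4*y - 2.
  f_x(P) = -1, f_y(P) = -2 (gradient nonzero, so P is smooth).
Step 3: tangent line at P: -1·(x − 0) + -2·(y − 0) = 0.
Expanding: -x - 2*y = 0.


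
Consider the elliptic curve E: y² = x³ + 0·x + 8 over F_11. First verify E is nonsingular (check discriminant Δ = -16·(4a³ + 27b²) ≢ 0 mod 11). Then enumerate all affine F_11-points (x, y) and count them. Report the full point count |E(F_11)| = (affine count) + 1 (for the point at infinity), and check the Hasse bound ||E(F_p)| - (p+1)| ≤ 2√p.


Affine points = {(1, 3), (1, 8), (2, 4), (2, 7), (5, 1), (5, 10), (6, 2), (6, 9), (8, 5), (8, 6), (9, 0)}; affine count = 11; |E(F_11)| = 12.

Discriminant check: Δ ∝ 4a³ + 27b² = 4·0³ + 27·8² = 4·0 + 27·64 ≡ 1 (mod 11). Nonzero ⇒ E is nonsingular.
For each x ∈ F_11, compute rhs = x³ + 0·x + 8 mod 11, then count y ∈ F_11 with y² ≡ rhs.
  x = 0: rhs = 8, matching y values: none (0 points).
  x = 1: rhs = 9, matching y values: 3, 8 (2 points).
  x = 2: rhs = 5, matching y values: 4, 7 (2 points).
  x = 3: rhs = 2, matching y values: none (0 points).
  x = 4: rhs = 6, matching y values: none (0 points).
  x = 5: rhs = 1, matching y values: 1, 10 (2 points).
  x = 6: rhs = 4, matching y values: 2, 9 (2 points).
  x = 7: rhs = 10, matching y values: none (0 points).
  x = 8: rhs = 3, matching y values: 5, 6 (2 points).
  x = 9: rhs = 0, matching y values: 0 (1 points).
  x = 10: rhs = 7, matching y values: none (0 points).
Total affine count: 11.
Full point count |E(F_11)| = 11 + 1 = 12.
Hasse bound: |12 − (11+1)| = |0| = 0 ≤ 2√11 ≈ 6.6332 ✓.


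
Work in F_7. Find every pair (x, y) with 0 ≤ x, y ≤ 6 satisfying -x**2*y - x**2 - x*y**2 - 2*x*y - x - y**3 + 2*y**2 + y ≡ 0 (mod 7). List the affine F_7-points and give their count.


Affine F_7-points: {(0, 0), (0, 4), (0, 5), (1, 5), (2, 1), (2, 2), (2, 4), (3, 1), (6, 0)}; count = 9.

For each of the 49 pairs (x, y) ∈ F_7², evaluate f(x, y) mod 7. Record the zeros.
  x = 0: [0↦0, 1↦2, 2↦2, 3↦1, 4↦0, 5↦0, 6↦2]  zeros at y ∈ {0, 4, 5}
  x = 1: [0↦5, 1↦3, 2↦4, 3↦2, 4↦5, 5↦0, 6↦2]  zeros at y ∈ {5}
  x = 2: [0↦1, 1↦0, 2↦0, 3↦2, 4↦0, 5↦2, 6↦2]  zeros at y ∈ {1, 2, 4}
  x = 3: [0↦2, 1↦0, 2↦4, 3↦1, 4↦6, 5↦6, 6↦2]  zeros at y ∈ {1}
  x = 4: [0↦1, 1↦3, 2↦2, 3↦6, 4↦2, 5↦5, 6↦2]  zeros at y ∈ ∅
  x = 5: [0↦5, 1↦2, 2↦1, 3↦3, 4↦2, 5↦6, 6↦2]  zeros at y ∈ ∅
  x = 6: [0↦0, 1↦4, 2↦1, 3↦6, 4↦6, 5↦2, 6↦2]  zeros at y ∈ {0}
Collecting zeros: affine points = {(0, 0), (0, 4), (0, 5), (1, 5), (2, 1), (2, 2), (2, 4), (3, 1), (6, 0)}.
Total count |C(F_7)_aff| = 9.


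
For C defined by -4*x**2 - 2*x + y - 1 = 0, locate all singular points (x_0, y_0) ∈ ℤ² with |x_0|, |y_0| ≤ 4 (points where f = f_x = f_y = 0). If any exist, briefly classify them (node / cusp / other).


No singular points in the scanned grid; C is smooth there.

Compute partial derivatives:
  f_x = -8*x - 2.
  f_y = 1.
f_y = 1 is a nonzero constant, so f_y never vanishes: no point (x, y) can satisfy f = f_x = f_y = 0. In particular no (x, y) ∈ {−4, ..., 4}² is singular; the curve is smooth.


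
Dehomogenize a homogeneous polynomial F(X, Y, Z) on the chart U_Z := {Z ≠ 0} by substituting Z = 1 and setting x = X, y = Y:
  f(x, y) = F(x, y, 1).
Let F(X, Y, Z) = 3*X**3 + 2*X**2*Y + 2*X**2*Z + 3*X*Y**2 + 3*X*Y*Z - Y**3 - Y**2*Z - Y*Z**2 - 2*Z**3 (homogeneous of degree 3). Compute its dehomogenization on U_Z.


f(x, y) = 3*x**3 + 2*x**2*y + 2*x**2 + 3*x*y**2 + 3*x*y - y**3 - y**2 - y - 2

On U_Z we set Z = 1. Each monomial c·X^i·Y^j·Z^k in F becomes c·x^i·y^j·1^k = c·x^i·y^j.
Substituting Z = 1: F(X, Y, 1) = 3*x**3 + 2*x**2*y + 2*x**2 + 3*x*y**2 + 3*x*y - y**3 - y**2 - y - 2.
Note: deg(f) ≤ deg(F) = 3; strict inequality happens when F is divisible by Z (lost terms).


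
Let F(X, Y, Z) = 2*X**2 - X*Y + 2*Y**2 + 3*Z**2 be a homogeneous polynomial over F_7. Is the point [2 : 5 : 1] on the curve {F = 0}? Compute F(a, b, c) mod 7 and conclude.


F(2,5,1) ≡ 2 (mod 7); P is NOT on the curve.

Evaluate F(2, 5, 1) term-by-term (mod 7).
  2*X**2 ↦ 2·4·1·1 = 8
  -X*Y ↦ -1·2·5·1 = -10
  2*Y**2 ↦ 2·1·25·1 = 50
  3*Z**2 ↦ 3·1·1·1 = 3
Sum: F(2, 5, 1) = (8) + (-10) + (50) + (3) = 51.
Reducing mod 7: 51 ≡ 2 (mod 7).
Since F(a, b, c) ≡ 2 ≠ 0 (mod 7), P does NOT lie on the curve.


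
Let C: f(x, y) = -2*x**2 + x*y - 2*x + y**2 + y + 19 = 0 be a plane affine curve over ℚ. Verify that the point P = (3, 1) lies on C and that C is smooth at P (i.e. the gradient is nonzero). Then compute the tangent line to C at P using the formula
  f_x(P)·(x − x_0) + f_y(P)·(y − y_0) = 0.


Tangent line at P: -13*x + 6*y + 33 = 0.

Step 1: f(3, 1) = 0, so P lies on C.
Step 2: partial derivatives
  f_x(x, y) = -4*x + y - 2, f_y(x, y) = x + 2*y + 1.
  f_x(P) = -13, f_y(P) = 6 (gradient nonzero, so P is smooth).
Step 3: tangent line at P: -13·(x − 3) + 6·(y − 1) = 0.
Expanding: -13*x + 6*y + 33 = 0.


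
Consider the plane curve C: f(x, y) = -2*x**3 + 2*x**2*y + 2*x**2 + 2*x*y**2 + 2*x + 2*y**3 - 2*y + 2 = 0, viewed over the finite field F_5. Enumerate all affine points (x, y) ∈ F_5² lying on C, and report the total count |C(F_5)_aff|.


Affine F_5-points: {(0, 3), (2, 1), (3, 4), (4, 3), (4, 4)}; count = 5.

For each of the 25 pairs (x, y) ∈ F_5², evaluate f(x, y) mod 5. Record the zeros.
  x = 0: [0↦2, 1↦2, 2↦4, 3↦0, 4↦2]  zeros at y ∈ {3}
  x = 1: [0↦4, 1↦3, 2↦3, 3↦1, 4↦4]  zeros at y ∈ ∅
  x = 2: [0↦3, 1↦0, 2↦2, 3↦1, 4↦4]  zeros at y ∈ {1}
  x = 3: [0↦2, 1↦1, 2↦4, 3↦3, 4↦0]  zeros at y ∈ {4}
  x = 4: [0↦4, 1↦4, 2↦2, 3↦0, 4↦0]  zeros at y ∈ {3, 4}
Collecting zeros: affine points = {(0, 3), (2, 1), (3, 4), (4, 3), (4, 4)}.
Total count |C(F_5)_aff| = 5.


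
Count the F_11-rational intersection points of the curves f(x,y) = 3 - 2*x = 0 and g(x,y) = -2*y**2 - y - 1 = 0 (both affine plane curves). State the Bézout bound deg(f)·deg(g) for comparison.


Common zeros: {(7, 2), (7, 3)}; count = 2; Bézout bound = 2.

deg(f) = 1, deg(g) = 2, so Bézout bound = 2.
Scan x ∈ F_11. For each x, list the y ∈ F_11 with f(x, y) ≡ 0 and those with g(x, y) ≡ 0 (mod 11); the common zeros in that column are the intersection.
  x = 0: f ≡ 0 at y ∈ ∅; g ≡ 0 at y ∈ {2, 3}; common: ∅.
  x = 1: f ≡ 0 at y ∈ ∅; g ≡ 0 at y ∈ {2, 3}; common: ∅.
  x = 2: f ≡ 0 at y ∈ ∅; g ≡ 0 at y ∈ {2, 3}; common: ∅.
  x = 3: f ≡ 0 at y ∈ ∅; g ≡ 0 at y ∈ {2, 3}; common: ∅.
  x = 4: f ≡ 0 at y ∈ ∅; g ≡ 0 at y ∈ {2, 3}; common: ∅.
  x = 5: f ≡ 0 at y ∈ ∅; g ≡ 0 at y ∈ {2, 3}; common: ∅.
  x = 6: f ≡ 0 at y ∈ ∅; g ≡ 0 at y ∈ {2, 3}; common: ∅.
  x = 7: f ≡ 0 at y ∈ {0, 1, 2, 3, 4, 5, 6, 7, 8, 9, 10}; g ≡ 0 at y ∈ {2, 3}; common: {2, 3}.
  x = 8: f ≡ 0 at y ∈ ∅; g ≡ 0 at y ∈ {2, 3}; common: ∅.
  x = 9: f ≡ 0 at y ∈ ∅; g ≡ 0 at y ∈ {2, 3}; common: ∅.
  x = 10: f ≡ 0 at y ∈ ∅; g ≡ 0 at y ∈ {2, 3}; common: ∅.
Collecting: common zeros = {(7, 2), (7, 3)}, so the count is 2.
Comparison with the Bézout bound: 2 ≤ 2 = deg(f)·deg(g), as expected for curves with no common component (the bound is attained).


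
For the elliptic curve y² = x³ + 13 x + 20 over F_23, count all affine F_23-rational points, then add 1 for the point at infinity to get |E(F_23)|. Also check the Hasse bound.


Affine points = {(2, 10), (2, 13), (5, 7), (5, 16), (10, 0), (12, 8), (12, 15), (14, 5), (14, 18), (15, 5), (15, 18), (16, 0), (17, 5), (17, 18), (20, 0), (21, 3), (21, 20), (22, 11), (22, 12)}; affine count = 19; |E(F_23)| = 20.

Discriminant check: Δ ∝ 4a³ + 27b² = 4·13³ + 27·20² = 4·2197 + 27·400 ≡ 15 (mod 23). Nonzero ⇒ E is nonsingular.
For each x ∈ F_23, compute rhs = x³ + 13·x + 20 mod 23, then count y ∈ F_23 with y² ≡ rhs.
  x = 0: rhs = 20, matching y values: none (0 points).
  x = 1: rhs = 11, matching y values: none (0 points).
  x = 2: rhs = 8, matching y values: 10, 13 (2 points).
  x = 3: rhs = 17, matching y values: none (0 points).
  x = 4: rhs = 21, matching y values: none (0 points).
  x = 5: rhs = 3, matching y values: 7, 16 (2 points).
  x = 6: rhs = 15, matching y values: none (0 points).
  x = 7: rhs = 17, matching y values: none (0 points).
  x = 8: rhs = 15, matching y values: none (0 points).
  x = 9: rhs = 15, matching y values: none (0 points).
  x = 10: rhs = 0, matching y values: 0 (1 points).
  x = 11: rhs = 22, matching y values: none (0 points).
  x = 12: rhs = 18, matching y values: 8, 15 (2 points).
  x = 13: rhs = 17, matching y values: none (0 points).
  x = 14: rhs = 2, matching y values: 5, 18 (2 points).
  x = 15: rhs = 2, matching y values: 5, 18 (2 points).
  x = 16: rhs = 0, matching y values: 0 (1 points).
  x = 17: rhs = 2, matching y values: 5, 18 (2 points).
  x = 18: rhs = 14, matching y values: none (0 points).
  x = 19: rhs = 19, matching y values: none (0 points).
  x = 20: rhs = 0, matching y values: 0 (1 points).
  x = 21: rhs = 9, matching y values: 3, 20 (2 points).
  x = 22: rhs = 6, matching y values: 11, 12 (2 points).
Total affine count: 19.
Full point count |E(F_23)| = 19 + 1 = 20.
Hasse bound: |20 − (23+1)| = |-4| = 4 ≤ 2√23 ≈ 9.5917 ✓.


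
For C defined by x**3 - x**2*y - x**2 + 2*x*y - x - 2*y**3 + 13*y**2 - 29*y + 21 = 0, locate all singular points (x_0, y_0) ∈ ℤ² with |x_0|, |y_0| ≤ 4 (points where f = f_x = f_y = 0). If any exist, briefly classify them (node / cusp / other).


Singular points: {(1, 2)}; classification: cusp.

Compute partial derivatives:
  f_x = 3*x**2 - 2*x*y - 2*x + 2*y - 1.
  f_y = -x**2 + 2*x - 6*y**2 + 26*y - 29.
Scan x_0 ∈ {−4, ..., 4}. For each x_0, f_y(x_0, y) is a polynomial in y; find its integer roots y ∈ {−4, ..., 4}, then test f_x and f at those candidates.
  x = -4: f_y(-4, y) = -6*y**2 + 26*y - 53; no integer root y with |y| ≤ 4.
  x = -3: f_y(-3, y) = -6*y**2 + 26*y - 44; no integer root y with |y| ≤ 4.
  x = -2: f_y(-2, y) = -6*y**2 + 26*y - 37; no integer root y with |y| ≤ 4.
  x = -1: f_y(-1, y) = -6*y**2 + 26*y - 32; no integer root y with |y| ≤ 4.
  x = 0: f_y(0, y) = -6*y**2 + 26*y - 29; no integer root y with |y| ≤ 4.
  x = 1: f_y(1, y) = -6*y**2 + 26*y - 28; vanishes at y ∈ {2}. (1, 2): f_x = 0, f = 0 — SINGULAR.
  x = 2: f_y(2, y) = -6*y**2 + 26*y - 29; no integer root y with |y| ≤ 4.
  x = 3: f_y(3, y) = -6*y**2 + 26*y - 32; no integer root y with |y| ≤ 4.
  x = 4: f_y(4, y) = -6*y**2 + 26*y - 37; no integer root y with |y| ≤ 4.
Only singular point on the grid: (1, 2).
Classify: substitute x = 1 + u, y = 2 + v and expand: f = u**3 - u**2*v - 2*v**3 + v**2.
No constant or linear terms (consistent with a singular point). Quadratic part: v**2. Cubic part: u**3 - u**2*v - 2*v**3.
The quadratic part v**2 is a perfect square, so there is a single (double) tangent line v = 0, i.e. y = 2. Restricting the cubic part to that line (v = 0) leaves u**3 ≠ 0, so f is not divisible by v and the branch is v² ≈ -u**3 to lowest order — this is a cusp.
Classification: cusp.


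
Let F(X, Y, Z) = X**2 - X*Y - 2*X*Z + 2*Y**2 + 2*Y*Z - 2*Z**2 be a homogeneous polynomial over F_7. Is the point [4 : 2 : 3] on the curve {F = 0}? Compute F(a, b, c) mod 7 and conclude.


F(4,2,3) ≡ 0 (mod 7); P is on the curve.

Evaluate F(4, 2, 3) term-by-term (mod 7).
  X**2 ↦ 1·16·1·1 = 16
  -X*Y ↦ -1·4·2·1 = -8
  -2*X*Z ↦ -2·4·1·3 = -24
  2*Y**2 ↦ 2·1·4·1 = 8
  2*Y*Z ↦ 2·1·2·3 = 12
  -2*Z**2 ↦ -2·1·1·9 = -18
Sum: F(4, 2, 3) = (16) + (-8) + (-24) + (8) + (12) + (-18) = -14.
Reducing mod 7: -14 ≡ 0 (mod 7).
Since F(a, b, c) ≡ 0 (mod 7), P lies on the curve.


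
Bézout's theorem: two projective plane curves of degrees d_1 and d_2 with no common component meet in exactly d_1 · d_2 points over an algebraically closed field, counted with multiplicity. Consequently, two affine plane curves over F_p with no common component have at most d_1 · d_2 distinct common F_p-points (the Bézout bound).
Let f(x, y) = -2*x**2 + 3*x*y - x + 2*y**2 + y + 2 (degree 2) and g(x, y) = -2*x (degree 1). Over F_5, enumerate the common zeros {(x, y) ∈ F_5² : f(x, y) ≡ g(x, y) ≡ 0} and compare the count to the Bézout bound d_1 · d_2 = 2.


Common zeros: {(0, 1)}; count = 1; Bézout bound = 2.

deg(f) = 2, deg(g) = 1, so Bézout bound = 2.
Scan x ∈ F_5. For each x, list the y ∈ F_5 with f(x, y) ≡ 0 and those with g(x, y) ≡ 0 (mod 5); the common zeros in that column are the intersection.
  x = 0: f ≡ 0 at y ∈ {1}; g ≡ 0 at y ∈ {0, 1, 2, 3, 4}; common: {1}.
  x = 1: f ≡ 0 at y ∈ {1, 2}; g ≡ 0 at y ∈ ∅; common: ∅.
  x = 2: f ≡ 0 at y ∈ ∅; g ≡ 0 at y ∈ ∅; common: ∅.
  x = 3: f ≡ 0 at y ∈ ∅; g ≡ 0 at y ∈ ∅; common: ∅.
  x = 4: f ≡ 0 at y ∈ {2, 4}; g ≡ 0 at y ∈ ∅; common: ∅.
Collecting: common zeros = {(0, 1)}, so the count is 1.
Comparison with the Bézout bound: 1 ≤ 2 = deg(f)·deg(g), as expected for curves with no common component (the affine F_5-count falls short of the bound because intersections may lie at infinity, over extension fields, or carry multiplicity).


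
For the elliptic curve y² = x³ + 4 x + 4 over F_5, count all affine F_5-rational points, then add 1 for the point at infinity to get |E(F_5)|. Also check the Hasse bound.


Affine points = {(0, 2), (0, 3), (1, 2), (1, 3), (2, 0), (4, 2), (4, 3)}; affine count = 7; |E(F_5)| = 8.

Discriminant check: Δ ∝ 4a³ + 27b² = 4·4³ + 27·4² = 4·64 + 27·16 ≡ 3 (mod 5). Nonzero ⇒ E is nonsingular.
For each x ∈ F_5, compute rhs = x³ + 4·x + 4 mod 5, then count y ∈ F_5 with y² ≡ rhs.
  x = 0: rhs = 4, matching y values: 2, 3 (2 points).
  x = 1: rhs = 4, matching y values: 2, 3 (2 points).
  x = 2: rhs = 0, matching y values: 0 (1 points).
  x = 3: rhs = 3, matching y values: none (0 points).
  x = 4: rhs = 4, matching y values: 2, 3 (2 points).
Total affine count: 7.
Full point count |E(F_5)| = 7 + 1 = 8.
Hasse bound: |8 − (5+1)| = |2| = 2 ≤ 2√5 ≈ 4.4721 ✓.


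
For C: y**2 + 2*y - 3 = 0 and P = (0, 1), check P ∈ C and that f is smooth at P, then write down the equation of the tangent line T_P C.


Tangent line at P: 4*y - 4 = 0.

Step 1: f(0, 1) = 0, so P lies on C.
Step 2: partial derivatives
  f_x(x, y) = 0, f_y(x, y) = 2*y + 2.
  f_x(P) = 0, f_y(P) = 4 (gradient nonzero, so P is smooth).
Step 3: tangent line at P: 0·(x − 0) + 4·(y − 1) = 0.
Expanding: 4*y - 4 = 0.


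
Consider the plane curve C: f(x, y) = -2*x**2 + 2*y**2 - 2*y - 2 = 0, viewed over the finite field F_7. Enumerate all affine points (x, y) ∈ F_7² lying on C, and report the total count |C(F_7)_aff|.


Affine F_7-points: {(1, 2), (1, 6), (2, 4), (5, 4), (6, 2), (6, 6)}; count = 6.

For each of the 49 pairs (x, y) ∈ F_7², evaluate f(x, y) mod 7. Record the zeros.
  x = 0: [0↦5, 1↦5, 2↦2, 3↦3, 4↦1, 5↦3, 6↦2]  zeros at y ∈ ∅
  x = 1: [0↦3, 1↦3, 2↦0, 3↦1, 4↦6, 5↦1, 6↦0]  zeros at y ∈ {2, 6}
  x = 2: [0↦4, 1↦4, 2↦1, 3↦2, 4↦0, 5↦2, 6↦1]  zeros at y ∈ {4}
  x = 3: [0↦1, 1↦1, 2↦5, 3↦6, 4↦4, 5↦6, 6↦5]  zeros at y ∈ ∅
  x = 4: [0↦1, 1↦1, 2↦5, 3↦6, 4↦4, 5↦6, 6↦5]  zeros at y ∈ ∅
  x = 5: [0↦4, 1↦4, 2↦1, 3↦2, 4↦0, 5↦2, 6↦1]  zeros at y ∈ {4}
  x = 6: [0↦3, 1↦3, 2↦0, 3↦1, 4↦6, 5↦1, 6↦0]  zeros at y ∈ {2, 6}
Collecting zeros: affine points = {(1, 2), (1, 6), (2, 4), (5, 4), (6, 2), (6, 6)}.
Total count |C(F_7)_aff| = 6.


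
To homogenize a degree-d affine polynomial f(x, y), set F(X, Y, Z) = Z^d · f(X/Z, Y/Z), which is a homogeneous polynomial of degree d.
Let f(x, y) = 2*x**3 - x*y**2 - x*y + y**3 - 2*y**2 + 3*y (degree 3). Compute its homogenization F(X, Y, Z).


F(X, Y, Z) = 2*X**3 - X*Y**2 - X*Y*Z + Y**3 - 2*Y**2*Z + 3*Y*Z**2

deg(f) = 3.
Substitute x = X/Z, y = Y/Z into f, then multiply by Z^3.
  monomial 2·x^3·y^0 ↦ 2·X^3·Y^0·Z^0.
  monomial -1·x^1·y^2 ↦ -1·X^1·Y^2·Z^0.
  monomial -1·x^1·y^1 ↦ -1·X^1·Y^1·Z^1.
  monomial 1·x^0·y^3 ↦ 1·X^0·Y^3·Z^0.
  monomial -2·x^0·y^2 ↦ -2·X^0·Y^2·Z^1.
  monomial 3·x^0·y^1 ↦ 3·X^0·Y^1·Z^2.
Collecting: F(X, Y, Z) = 2*X**3 - X*Y**2 - X*Y*Z + Y**3 - 2*Y**2*Z + 3*Y*Z**2.


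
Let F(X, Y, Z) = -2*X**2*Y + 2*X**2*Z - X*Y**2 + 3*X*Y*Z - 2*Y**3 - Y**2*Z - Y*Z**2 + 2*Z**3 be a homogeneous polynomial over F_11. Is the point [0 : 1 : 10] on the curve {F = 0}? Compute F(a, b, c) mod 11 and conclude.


F(0,1,10) ≡ 7 (mod 11); P is NOT on the curve.

Evaluate F(0, 1, 10) term-by-term (mod 11).
  -2*X**2*Y ↦ -2·0·1·1 = 0
  2*X**2*Z ↦ 2·0·1·10 = 0
  -X*Y**2 ↦ -1·0·1·1 = 0
  3*X*Y*Z ↦ 3·0·1·10 = 0
  -2*Y**3 ↦ -2·1·1·1 = -2
  -Y**2*Z ↦ -1·1·1·10 = -10
  -Y*Z**2 ↦ -1·1·1·100 = -100
  2*Z**3 ↦ 2·1·1·1000 = 2000
Sum: F(0, 1, 10) = (0) + (0) + (0) + (0) + (-2) + (-10) + (-100) + (2000) = 1888.
Reducing mod 11: 1888 ≡ 7 (mod 11).
Since F(a, b, c) ≡ 7 ≠ 0 (mod 11), P does NOT lie on the curve.


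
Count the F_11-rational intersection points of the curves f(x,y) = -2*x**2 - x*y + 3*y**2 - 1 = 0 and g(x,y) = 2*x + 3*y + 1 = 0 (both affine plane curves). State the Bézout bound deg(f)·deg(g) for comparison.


Common zeros: {(7, 6)}; count = 1; Bézout bound = 2.

deg(f) = 2, deg(g) = 1, so Bézout bound = 2.
Scan x ∈ F_11. For each x, list the y ∈ F_11 with f(x, y) ≡ 0 and those with g(x, y) ≡ 0 (mod 11); the common zeros in that column are the intersection.
  x = 0: f ≡ 0 at y ∈ {2, 9}; g ≡ 0 at y ∈ {7}; common: ∅.
  x = 1: f ≡ 0 at y ∈ {6, 9}; g ≡ 0 at y ∈ {10}; common: ∅.
  x = 2: f ≡ 0 at y ∈ ∅; g ≡ 0 at y ∈ {2}; common: ∅.
  x = 3: f ≡ 0 at y ∈ ∅; g ≡ 0 at y ∈ {5}; common: ∅.
  x = 4: f ≡ 0 at y ∈ {0, 5}; g ≡ 0 at y ∈ {8}; common: ∅.
  x = 5: f ≡ 0 at y ∈ ∅; g ≡ 0 at y ∈ {0}; common: ∅.
  x = 6: f ≡ 0 at y ∈ ∅; g ≡ 0 at y ∈ {3}; common: ∅.
  x = 7: f ≡ 0 at y ∈ {0, 6}; g ≡ 0 at y ∈ {6}; common: {6}.
  x = 8: f ≡ 0 at y ∈ ∅; g ≡ 0 at y ∈ {9}; common: ∅.
  x = 9: f ≡ 0 at y ∈ ∅; g ≡ 0 at y ∈ {1}; common: ∅.
  x = 10: f ≡ 0 at y ∈ {2, 5}; g ≡ 0 at y ∈ {4}; common: ∅.
Collecting: common zeros = {(7, 6)}, so the count is 1.
Comparison with the Bézout bound: 1 ≤ 2 = deg(f)·deg(g), as expected for curves with no common component (the affine F_11-count falls short of the bound because intersections may lie at infinity, over extension fields, or carry multiplicity).


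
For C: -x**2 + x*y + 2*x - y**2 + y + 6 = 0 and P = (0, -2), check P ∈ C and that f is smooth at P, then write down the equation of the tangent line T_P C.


Tangent line at P: 5*y + 10 = 0.

Step 1: f(0, -2) = 0, so P lies on C.
Step 2: partial derivatives
  f_x(x, y) = -2*x + y + 2, f_y(x, y) = x - 2*y + 1.
  f_x(P) = 0, f_y(P) = 5 (gradient nonzero, so P is smooth).
Step 3: tangent line at P: 0·(x − 0) + 5·(y − -2) = 0.
Expanding: 5*y + 10 = 0.


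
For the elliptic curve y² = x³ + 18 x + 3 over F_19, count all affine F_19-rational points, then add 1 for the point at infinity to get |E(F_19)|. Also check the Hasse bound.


Affine points = {(2, 3), (2, 16), (4, 5), (4, 14), (5, 3), (5, 16), (6, 2), (6, 17), (7, 4), (7, 15), (9, 1), (9, 18), (10, 9), (10, 10), (12, 3), (12, 16), (14, 4), (14, 15), (15, 0), (16, 6), (16, 13), (17, 4), (17, 15)}; affine count = 23; |E(F_19)| = 24.

Discriminant check: Δ ∝ 4a³ + 27b² = 4·18³ + 27·3² = 4·5832 + 27·9 ≡ 11 (mod 19). Nonzero ⇒ E is nonsingular.
For each x ∈ F_19, compute rhs = x³ + 18·x + 3 mod 19, then count y ∈ F_19 with y² ≡ rhs.
  x = 0: rhs = 3, matching y values: none (0 points).
  x = 1: rhs = 3, matching y values: none (0 points).
  x = 2: rhs = 9, matching y values: 3, 16 (2 points).
  x = 3: rhs = 8, matching y values: none (0 points).
  x = 4: rhs = 6, matching y values: 5, 14 (2 points).
  x = 5: rhs = 9, matching y values: 3, 16 (2 points).
  x = 6: rhs = 4, matching y values: 2, 17 (2 points).
  x = 7: rhs = 16, matching y values: 4, 15 (2 points).
  x = 8: rhs = 13, matching y values: none (0 points).
  x = 9: rhs = 1, matching y values: 1, 18 (2 points).
  x = 10: rhs = 5, matching y values: 9, 10 (2 points).
  x = 11: rhs = 12, matching y values: none (0 points).
  x = 12: rhs = 9, matching y values: 3, 16 (2 points).
  x = 13: rhs = 2, matching y values: none (0 points).
  x = 14: rhs = 16, matching y values: 4, 15 (2 points).
  x = 15: rhs = 0, matching y values: 0 (1 points).
  x = 16: rhs = 17, matching y values: 6, 13 (2 points).
  x = 17: rhs = 16, matching y values: 4, 15 (2 points).
  x = 18: rhs = 3, matching y values: none (0 points).
Total affine count: 23.
Full point count |E(F_19)| = 23 + 1 = 24.
Hasse bound: |24 − (19+1)| = |4| = 4 ≤ 2√19 ≈ 8.7178 ✓.


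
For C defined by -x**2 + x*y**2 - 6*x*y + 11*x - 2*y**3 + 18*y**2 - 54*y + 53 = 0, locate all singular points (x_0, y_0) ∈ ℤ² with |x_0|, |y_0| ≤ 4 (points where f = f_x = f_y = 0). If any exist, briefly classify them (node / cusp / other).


Singular points: {(1, 3)}; classification: node.

Compute partial derivatives:
  f_x = -2*x + y**2 - 6*y + 11.
  f_y = 2*x*y - 6*x - 6*y**2 + 36*y - 54.
Scan x_0 ∈ {−4, ..., 4}. For each x_0, f_y(x_0, y) is a polynomial in y; find its integer roots y ∈ {−4, ..., 4}, then test f_x and f at those candidates.
  x = -4: f_y(-4, y) = -6*y**2 + 28*y - 30; vanishes at y ∈ {3}. (-4, 3): f_x = 10 ≠ 0.
  x = -3: f_y(-3, y) = -6*y**2 + 30*y - 36; vanishes at y ∈ {2, 3}. (-3, 2): f_x = 9 ≠ 0; (-3, 3): f_x = 8 ≠ 0.
  x = -2: f_y(-2, y) = -6*y**2 + 32*y - 42; vanishes at y ∈ {3}. (-2, 3): f_x = 6 ≠ 0.
  x = -1: f_y(-1, y) = -6*y**2 + 34*y - 48; vanishes at y ∈ {3}. (-1, 3): f_x = 4 ≠ 0.
  x = 0: f_y(0, y) = -6*y**2 + 36*y - 54; vanishes at y ∈ {3}. (0, 3): f_x = 2 ≠ 0.
  x = 1: f_y(1, y) = -6*y**2 + 38*y - 60; vanishes at y ∈ {3}. (1, 3): f_x = 0, f = 0 — SINGULAR.
  x = 2: f_y(2, y) = -6*y**2 + 40*y - 66; vanishes at y ∈ {3}. (2, 3): f_x = -2 ≠ 0.
  x = 3: f_y(3, y) = -6*y**2 + 42*y - 72; vanishes at y ∈ {3, 4}. (3, 3): f_x = -4 ≠ 0; (3, 4): f_x = -3 ≠ 0.
  x = 4: f_y(4, y) = -6*y**2 + 44*y - 78; vanishes at y ∈ {3}. (4, 3): f_x = -6 ≠ 0.
Only singular point on the grid: (1, 3).
Classify: substitute x = 1 + u, y = 3 + v and expand: f = -u**2 + u*v**2 - 2*v**3 + v**2.
No constant or linear terms (consistent with a singular point). Quadratic part: -u**2 + v**2. Cubic part: u*v**2 - 2*v**3.
The quadratic part v**2 - u**2 = (v − u)(v + u) splits into two distinct linear factors, so there are two distinct tangent lines y − 3 = ±(x − 1) — this is a node (ordinary double point).
Classification: node.


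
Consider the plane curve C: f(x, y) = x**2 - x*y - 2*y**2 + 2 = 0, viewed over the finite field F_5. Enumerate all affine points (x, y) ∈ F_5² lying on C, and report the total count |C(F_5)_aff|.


Affine F_5-points: {(0, 1), (0, 4), (1, 1), (4, 4)}; count = 4.

For each of the 25 pairs (x, y) ∈ F_5², evaluate f(x, y) mod 5. Record the zeros.
  x = 0: [0↦2, 1↦0, 2↦4, 3↦4, 4↦0]  zeros at y ∈ {1, 4}
  x = 1: [0↦3, 1↦0, 2↦3, 3↦2, 4↦2]  zeros at y ∈ {1}
  x = 2: [0↦1, 1↦2, 2↦4, 3↦2, 4↦1]  zeros at y ∈ ∅
  x = 3: [0↦1, 1↦1, 2↦2, 3↦4, 4↦2]  zeros at y ∈ ∅
  x = 4: [0↦3, 1↦2, 2↦2, 3↦3, 4↦0]  zeros at y ∈ {4}
Collecting zeros: affine points = {(0, 1), (0, 4), (1, 1), (4, 4)}.
Total count |C(F_5)_aff| = 4.


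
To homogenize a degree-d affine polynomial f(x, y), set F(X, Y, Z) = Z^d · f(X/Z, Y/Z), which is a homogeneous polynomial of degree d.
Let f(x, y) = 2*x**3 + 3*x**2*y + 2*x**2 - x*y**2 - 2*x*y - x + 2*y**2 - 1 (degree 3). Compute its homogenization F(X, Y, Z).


F(X, Y, Z) = 2*X**3 + 3*X**2*Y + 2*X**2*Z - X*Y**2 - 2*X*Y*Z - X*Z**2 + 2*Y**2*Z - Z**3

deg(f) = 3.
Substitute x = X/Z, y = Y/Z into f, then multiply by Z^3.
  monomial 2·x^3·y^0 ↦ 2·X^3·Y^0·Z^0.
  monomial 3·x^2·y^1 ↦ 3·X^2·Y^1·Z^0.
  monomial 2·x^2·y^0 ↦ 2·X^2·Y^0·Z^1.
  monomial -1·x^1·y^2 ↦ -1·X^1·Y^2·Z^0.
  monomial -2·x^1·y^1 ↦ -2·X^1·Y^1·Z^1.
  monomial -1·x^1·y^0 ↦ -1·X^1·Y^0·Z^2.
  monomial 2·x^0·y^2 ↦ 2·X^0·Y^2·Z^1.
  monomial -1·x^0·y^0 ↦ -1·X^0·Y^0·Z^3.
Collecting: F(X, Y, Z) = 2*X**3 + 3*X**2*Y + 2*X**2*Z - X*Y**2 - 2*X*Y*Z - X*Z**2 + 2*Y**2*Z - Z**3.


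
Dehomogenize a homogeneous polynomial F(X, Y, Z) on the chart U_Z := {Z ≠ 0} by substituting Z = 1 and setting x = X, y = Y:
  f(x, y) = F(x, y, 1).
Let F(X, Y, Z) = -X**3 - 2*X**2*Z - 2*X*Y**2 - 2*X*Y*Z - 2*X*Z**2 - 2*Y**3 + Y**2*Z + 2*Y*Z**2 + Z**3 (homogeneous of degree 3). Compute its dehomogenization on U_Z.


f(x, y) = -x**3 - 2*x**2 - 2*x*y**2 - 2*x*y - 2*x - 2*y**3 + y**2 + 2*y + 1

On U_Z we set Z = 1. Each monomial c·X^i·Y^j·Z^k in F becomes c·x^i·y^j·1^k = c·x^i·y^j.
Substituting Z = 1: F(X, Y, 1) = -x**3 - 2*x**2 - 2*x*y**2 - 2*x*y - 2*x - 2*y**3 + y**2 + 2*y + 1.
Note: deg(f) ≤ deg(F) = 3; strict inequality happens when F is divisible by Z (lost terms).


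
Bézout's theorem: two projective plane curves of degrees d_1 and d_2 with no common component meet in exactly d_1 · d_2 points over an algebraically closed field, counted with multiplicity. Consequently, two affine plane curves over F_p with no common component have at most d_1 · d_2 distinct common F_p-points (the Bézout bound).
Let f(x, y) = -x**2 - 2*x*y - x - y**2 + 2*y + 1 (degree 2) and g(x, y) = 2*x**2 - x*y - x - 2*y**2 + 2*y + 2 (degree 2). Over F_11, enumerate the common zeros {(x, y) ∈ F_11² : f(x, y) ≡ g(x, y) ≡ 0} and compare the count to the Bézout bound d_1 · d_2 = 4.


Common zeros: {(3, 7), (8, 4)}; count = 2; Bézout bound = 4.

deg(f) = 2, deg(g) = 2, so Bézout bound = 4.
Scan x ∈ F_11. For each x, list the y ∈ F_11 with f(x, y) ≡ 0 and those with g(x, y) ≡ 0 (mod 11); the common zeros in that column are the intersection.
  x = 0: f ≡ 0 at y ∈ ∅; g ≡ 0 at y ∈ {4, 8}; common: ∅.
  x = 1: f ≡ 0 at y ∈ ∅; g ≡ 0 at y ∈ {7, 10}; common: ∅.
  x = 2: f ≡ 0 at y ∈ ∅; g ≡ 0 at y ∈ {2, 9}; common: ∅.
  x = 3: f ≡ 0 at y ∈ {0, 7}; g ≡ 0 at y ∈ {7, 9}; common: {7}.
  x = 4: f ≡ 0 at y ∈ {7, 9}; g ≡ 0 at y ∈ ∅; common: ∅.
  x = 5: f ≡ 0 at y ∈ {4, 10}; g ≡ 0 at y ∈ {2}; common: ∅.
  x = 6: f ≡ 0 at y ∈ ∅; g ≡ 0 at y ∈ ∅; common: ∅.
  x = 7: f ≡ 0 at y ∈ {0, 10}; g ≡ 0 at y ∈ ∅; common: ∅.
  x = 8: f ≡ 0 at y ∈ {4}; g ≡ 0 at y ∈ {4}; common: {4}.
  x = 9: f ≡ 0 at y ∈ ∅; g ≡ 0 at y ∈ ∅; common: ∅.
  x = 10: f ≡ 0 at y ∈ {6, 9}; g ≡ 0 at y ∈ {8, 10}; common: ∅.
Collecting: common zeros = {(3, 7), (8, 4)}, so the count is 2.
Comparison with the Bézout bound: 2 ≤ 4 = deg(f)·deg(g), as expected for curves with no common component (the affine F_11-count falls short of the bound because intersections may lie at infinity, over extension fields, or carry multiplicity).


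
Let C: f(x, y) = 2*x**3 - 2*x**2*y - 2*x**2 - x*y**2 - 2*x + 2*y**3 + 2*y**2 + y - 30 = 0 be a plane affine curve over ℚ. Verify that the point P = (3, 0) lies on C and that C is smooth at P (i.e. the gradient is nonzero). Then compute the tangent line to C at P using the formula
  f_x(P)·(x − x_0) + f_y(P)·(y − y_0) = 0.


Tangent line at P: 40*x - 17*y - 120 = 0.

Step 1: f(3, 0) = 0, so P lies on C.
Step 2: partial derivatives
  f_x(x, y) = 6*x**2 - 4*x*y - 4*x - y**2 - 2, f_y(x, y) = -2*x**2 - 2*x*y + 6*y**2 + 4*y + 1.
  f_x(P) = 40, f_y(P) = -17 (gradient nonzero, so P is smooth).
Step 3: tangent line at P: 40·(x − 3) + -17·(y − 0) = 0.
Expanding: 40*x - 17*y - 120 = 0.
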